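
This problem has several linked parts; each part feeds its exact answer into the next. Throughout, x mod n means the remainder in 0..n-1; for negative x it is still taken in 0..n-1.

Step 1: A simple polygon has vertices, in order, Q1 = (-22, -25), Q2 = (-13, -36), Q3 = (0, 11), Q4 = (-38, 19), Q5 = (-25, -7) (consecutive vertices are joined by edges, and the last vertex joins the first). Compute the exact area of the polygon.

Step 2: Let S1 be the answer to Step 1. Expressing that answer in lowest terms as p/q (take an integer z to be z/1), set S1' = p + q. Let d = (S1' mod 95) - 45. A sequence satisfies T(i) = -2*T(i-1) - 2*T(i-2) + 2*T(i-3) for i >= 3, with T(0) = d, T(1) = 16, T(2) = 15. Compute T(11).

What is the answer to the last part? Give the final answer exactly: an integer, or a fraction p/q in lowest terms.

-15256

Step 1: cross terms: (-22*-36 - -13*-25)=467, (-13*11 - 0*-36)=-143, (0*19 - -38*11)=418, (-38*-7 - -25*19)=741, (-25*-25 - -22*-7)=471; twice the area = |1954| = 1954; area = 977; answer 977
Step 2: S1 = 977; threaded value p + q = 978; d = -17; T(3) = -2*(15) - 2*(16) + 2*(-17) = -96; iterating: T(3)=-96, T(4)=194, T(5)=-166, T(6)=-248, T(7)=1216, T(8)=-2268, T(9)=1608, T(10)=3752, T(11)=-15256; answer -15256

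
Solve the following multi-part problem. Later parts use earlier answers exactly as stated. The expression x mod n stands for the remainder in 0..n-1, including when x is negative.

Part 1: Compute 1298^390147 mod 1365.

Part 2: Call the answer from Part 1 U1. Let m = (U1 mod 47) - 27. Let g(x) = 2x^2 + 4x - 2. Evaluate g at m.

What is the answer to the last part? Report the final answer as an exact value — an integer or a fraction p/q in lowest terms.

Part 1: squarings mod 1365: 1298^1=1298, 1298^2=394, 1298^4=991, 1298^8=646, 1298^16=991, 1298^32=646, 1298^64=991, 1298^128=646, 1298^256=991, 1298^512=646, 1298^1024=991, 1298^2048=646, 1298^4096=991, 1298^8192=646, 1298^16384=991, 1298^32768=646, 1298^65536=991, 1298^131072=646, 1298^262144=991; 1298^390147 = 1298^1 * 1298^2 * 1298^1024 * 1298^4096 * 1298^8192 * 1298^16384 * 1298^32768 * 1298^65536 * 1298^262144 = 902 (mod 1365); answer 902
Part 2: U1 = 902; m = -18; 2*(-18)^2 + 4*(-18)^1 - 2 = (648) + (-72) + (-2) = 574; answer 574

574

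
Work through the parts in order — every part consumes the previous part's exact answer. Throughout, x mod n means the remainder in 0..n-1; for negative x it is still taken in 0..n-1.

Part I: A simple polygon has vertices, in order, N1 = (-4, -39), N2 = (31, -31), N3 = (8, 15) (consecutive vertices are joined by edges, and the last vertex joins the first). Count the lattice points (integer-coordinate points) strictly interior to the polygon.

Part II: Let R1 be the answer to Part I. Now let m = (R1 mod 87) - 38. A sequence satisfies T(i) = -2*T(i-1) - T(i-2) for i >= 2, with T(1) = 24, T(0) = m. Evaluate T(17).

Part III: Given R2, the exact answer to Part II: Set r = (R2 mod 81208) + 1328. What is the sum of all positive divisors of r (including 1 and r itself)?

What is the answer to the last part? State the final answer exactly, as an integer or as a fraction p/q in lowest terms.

2520

Part I: cross terms: (-4*-31 - 31*-39)=1333, (31*15 - 8*-31)=713, (8*-39 - -4*15)=-252; twice the area = |1794| = 1794; area = 897; boundary points = 1 + 23 + 6 = 30; strictly interior points = area - boundary/2 + 1 = 883; answer 883
Part II: R1 = 883; m = -25; T(2) = -2*(24) - 1*(-25) = -23; iterating: T(2)=-23, T(3)=22, T(4)=-21, T(5)=20, T(6)=-19, T(7)=18, T(8)=-17, T(9)=16, T(10)=-15, T(11)=14, T(12)=-13, T(13)=12, T(14)=-11, T(15)=10, T(16)=-9, T(17)=8; answer 8
Part III: R2 = 8; r = 1336; 1336 = 2^3 * 167; sigma = (1 + 2 + 4 + 8) * (1 + 167) = 15 * 168 = 2520; answer 2520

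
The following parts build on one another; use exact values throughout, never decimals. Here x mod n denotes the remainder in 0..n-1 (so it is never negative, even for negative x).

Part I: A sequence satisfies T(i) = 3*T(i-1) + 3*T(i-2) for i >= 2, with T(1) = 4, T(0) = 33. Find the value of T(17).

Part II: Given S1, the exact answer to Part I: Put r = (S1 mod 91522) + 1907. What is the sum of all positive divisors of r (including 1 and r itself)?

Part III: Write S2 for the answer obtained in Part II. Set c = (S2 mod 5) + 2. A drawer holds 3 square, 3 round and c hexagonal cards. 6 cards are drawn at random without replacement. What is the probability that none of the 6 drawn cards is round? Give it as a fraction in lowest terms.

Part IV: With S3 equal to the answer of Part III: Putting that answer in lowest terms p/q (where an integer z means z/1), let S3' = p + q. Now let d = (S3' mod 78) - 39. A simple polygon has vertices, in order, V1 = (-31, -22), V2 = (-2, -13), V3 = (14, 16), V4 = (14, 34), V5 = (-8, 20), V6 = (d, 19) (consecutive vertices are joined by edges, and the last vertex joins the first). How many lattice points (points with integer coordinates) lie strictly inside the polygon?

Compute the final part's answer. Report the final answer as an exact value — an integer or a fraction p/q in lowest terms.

948

Part I: T(2) = 3*(4) + 3*(33) = 111; iterating: T(2)=111, T(3)=345, T(4)=1368, T(5)=5139, T(6)=19521, T(7)=73980, T(8)=280503, T(9)=1063449, T(10)=4031856, T(11)=15285915, T(12)=57953313, T(13)=219717684, T(14)=833012991, T(15)=3158192025, T(16)=11973615048, T(17)=45395421219; answer 45395421219
Part II: S1 = 45395421219; r = 53516; 53516 = 2^2 * 17 * 787; sigma = (1 + 2 + 4) * (1 + 17) * (1 + 787) = 7 * 18 * 788 = 99288; answer 99288
Part III: S2 = 99288; c = 5; total draws C(11,6) = 462; favorable C(8,6) = 28; P = 2/33; answer 2/33
Part IV: S3 = 2/33; threaded value p + q = 35; d = -4; cross terms: (-31*-13 - -2*-22)=359, (-2*16 - 14*-13)=150, (14*34 - 14*16)=252, (14*20 - -8*34)=552, (-8*19 - -4*20)=-72, (-4*-22 - -31*19)=677; twice the area = |1918| = 1918; area = 959; boundary points = 1 + 1 + 18 + 2 + 1 + 1 = 24; strictly interior points = area - boundary/2 + 1 = 948; answer 948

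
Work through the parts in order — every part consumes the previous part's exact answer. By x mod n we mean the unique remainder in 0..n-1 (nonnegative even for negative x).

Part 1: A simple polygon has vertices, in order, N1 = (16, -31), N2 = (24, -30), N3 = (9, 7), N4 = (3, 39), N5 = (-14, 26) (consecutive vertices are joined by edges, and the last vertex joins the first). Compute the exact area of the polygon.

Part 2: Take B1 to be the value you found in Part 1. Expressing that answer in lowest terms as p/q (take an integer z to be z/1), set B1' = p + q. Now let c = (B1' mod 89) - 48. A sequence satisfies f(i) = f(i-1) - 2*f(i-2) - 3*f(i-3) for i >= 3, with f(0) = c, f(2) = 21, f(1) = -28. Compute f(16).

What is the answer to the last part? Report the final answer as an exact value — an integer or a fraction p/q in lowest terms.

Part 1: cross terms: (16*-30 - 24*-31)=264, (24*7 - 9*-30)=438, (9*39 - 3*7)=330, (3*26 - -14*39)=624, (-14*-31 - 16*26)=18; twice the area = |1674| = 1674; area = 837; answer 837
Part 2: B1 = 837; threaded value p + q = 838; c = -11; f(3) = 1*(21) - 2*(-28) - 3*(-11) = 110; iterating: f(3)=110, f(4)=152, f(5)=-131, f(6)=-765, f(7)=-959, f(8)=964, f(9)=5177, f(10)=6126, f(11)=-7120, f(12)=-34903, f(13)=-39041, f(14)=52125, f(15)=234916, f(16)=247789; answer 247789

247789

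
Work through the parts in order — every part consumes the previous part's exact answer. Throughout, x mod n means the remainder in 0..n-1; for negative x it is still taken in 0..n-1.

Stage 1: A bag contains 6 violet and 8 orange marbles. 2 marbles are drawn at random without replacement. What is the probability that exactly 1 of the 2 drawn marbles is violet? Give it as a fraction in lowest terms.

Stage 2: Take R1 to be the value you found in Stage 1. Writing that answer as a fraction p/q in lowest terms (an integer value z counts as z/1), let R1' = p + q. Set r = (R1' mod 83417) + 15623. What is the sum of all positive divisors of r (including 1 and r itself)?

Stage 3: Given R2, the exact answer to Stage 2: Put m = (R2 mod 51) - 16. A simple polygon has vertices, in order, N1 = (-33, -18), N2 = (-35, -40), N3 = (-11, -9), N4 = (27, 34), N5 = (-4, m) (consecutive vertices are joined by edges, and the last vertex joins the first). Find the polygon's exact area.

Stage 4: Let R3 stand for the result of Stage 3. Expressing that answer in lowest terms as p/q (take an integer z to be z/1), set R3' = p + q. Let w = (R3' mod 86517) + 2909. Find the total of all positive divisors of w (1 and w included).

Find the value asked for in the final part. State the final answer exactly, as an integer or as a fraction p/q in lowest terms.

Stage 1: total draws C(14,2) = 91; favorable C(6,1)*C(8,1) = 48; P = 48/91; answer 48/91
Stage 2: R1 = 48/91; threaded value p + q = 139; r = 15762; 15762 = 2 * 3 * 37 * 71; sigma = (1 + 2) * (1 + 3) * (1 + 37) * (1 + 71) = 3 * 4 * 38 * 72 = 32832; answer 32832
Stage 3: R2 = 32832; m = 23; cross terms: (-33*-40 - -35*-18)=690, (-35*-9 - -11*-40)=-125, (-11*34 - 27*-9)=-131, (27*23 - -4*34)=757, (-4*-18 - -33*23)=831; twice the area = |2022| = 2022; area = 1011; answer 1011
Stage 4: R3 = 1011; threaded value p + q = 1012; w = 3921; 3921 = 3 * 1307; sigma = (1 + 3) * (1 + 1307) = 4 * 1308 = 5232; answer 5232

5232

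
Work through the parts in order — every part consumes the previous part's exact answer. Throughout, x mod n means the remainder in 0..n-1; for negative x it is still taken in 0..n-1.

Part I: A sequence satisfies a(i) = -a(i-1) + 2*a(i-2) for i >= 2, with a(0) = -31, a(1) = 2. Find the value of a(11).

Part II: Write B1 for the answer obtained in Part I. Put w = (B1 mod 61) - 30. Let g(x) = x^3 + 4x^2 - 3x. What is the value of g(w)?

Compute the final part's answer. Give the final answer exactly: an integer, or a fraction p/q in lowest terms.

Part I: a(2) = -1*(2) + 2*(-31) = -64; iterating: a(2)=-64, a(3)=68, a(4)=-196, a(5)=332, a(6)=-724, a(7)=1388, a(8)=-2836, a(9)=5612, a(10)=-11284, a(11)=22508; answer 22508
Part II: B1 = 22508; w = 30; 1*(30)^3 + 4*(30)^2 - 3*(30)^1 = (27000) + (3600) + (-90) = 30510; answer 30510

30510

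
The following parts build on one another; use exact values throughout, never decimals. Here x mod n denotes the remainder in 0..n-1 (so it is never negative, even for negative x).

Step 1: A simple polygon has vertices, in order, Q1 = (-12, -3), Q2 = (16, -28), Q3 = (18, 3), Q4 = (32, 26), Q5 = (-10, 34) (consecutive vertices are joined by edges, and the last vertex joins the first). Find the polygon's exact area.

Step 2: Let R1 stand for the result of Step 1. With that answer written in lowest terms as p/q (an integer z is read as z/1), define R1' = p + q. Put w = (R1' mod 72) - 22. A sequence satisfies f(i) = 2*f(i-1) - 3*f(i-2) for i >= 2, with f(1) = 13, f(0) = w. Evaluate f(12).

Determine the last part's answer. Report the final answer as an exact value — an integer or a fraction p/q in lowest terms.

5066

Step 1: cross terms: (-12*-28 - 16*-3)=384, (16*3 - 18*-28)=552, (18*26 - 32*3)=372, (32*34 - -10*26)=1348, (-10*-3 - -12*34)=438; twice the area = |3094| = 3094; area = 1547; answer 1547
Step 2: R1 = 1547; threaded value p + q = 1548; w = 14; f(2) = 2*(13) - 3*(14) = -16; iterating: f(2)=-16, f(3)=-71, f(4)=-94, f(5)=25, f(6)=332, f(7)=589, f(8)=182, f(9)=-1403, f(10)=-3352, f(11)=-2495, f(12)=5066; answer 5066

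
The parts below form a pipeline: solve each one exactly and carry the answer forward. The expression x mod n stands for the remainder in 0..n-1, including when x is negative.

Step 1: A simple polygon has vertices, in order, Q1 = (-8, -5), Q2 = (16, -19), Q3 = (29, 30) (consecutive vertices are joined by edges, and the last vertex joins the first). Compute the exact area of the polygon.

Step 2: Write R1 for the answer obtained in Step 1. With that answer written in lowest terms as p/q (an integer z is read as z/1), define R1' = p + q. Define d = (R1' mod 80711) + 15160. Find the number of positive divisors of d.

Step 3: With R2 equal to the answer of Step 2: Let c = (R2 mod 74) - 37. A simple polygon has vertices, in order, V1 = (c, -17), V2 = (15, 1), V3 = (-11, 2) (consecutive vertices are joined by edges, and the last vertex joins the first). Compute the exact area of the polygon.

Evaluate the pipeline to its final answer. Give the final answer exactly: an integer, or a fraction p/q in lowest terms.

Step 1: cross terms: (-8*-19 - 16*-5)=232, (16*30 - 29*-19)=1031, (29*-5 - -8*30)=95; twice the area = |1358| = 1358; area = 679; answer 679
Step 2: R1 = 679; threaded value p + q = 680; d = 15840; 15840 = 2^5 * 3^2 * 5 * 11; number of divisors = (5+1) * (2+1) * (1+1) * (1+1) = 72; answer 72
Step 3: R2 = 72; c = 35; cross terms: (35*1 - 15*-17)=290, (15*2 - -11*1)=41, (-11*-17 - 35*2)=117; twice the area = |448| = 448; area = 224; answer 224

224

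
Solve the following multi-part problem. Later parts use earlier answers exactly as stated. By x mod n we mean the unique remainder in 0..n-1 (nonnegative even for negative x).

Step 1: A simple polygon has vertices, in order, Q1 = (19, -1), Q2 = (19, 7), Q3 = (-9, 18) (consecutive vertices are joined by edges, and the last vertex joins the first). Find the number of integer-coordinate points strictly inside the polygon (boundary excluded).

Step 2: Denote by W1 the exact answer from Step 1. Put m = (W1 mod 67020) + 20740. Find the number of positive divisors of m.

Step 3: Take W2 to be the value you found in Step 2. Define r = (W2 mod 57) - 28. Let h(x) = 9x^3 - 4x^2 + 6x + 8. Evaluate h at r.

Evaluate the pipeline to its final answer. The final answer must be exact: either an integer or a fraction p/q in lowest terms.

Step 1: cross terms: (19*7 - 19*-1)=152, (19*18 - -9*7)=405, (-9*-1 - 19*18)=-333; twice the area = |224| = 224; area = 112; boundary points = 8 + 1 + 1 = 10; strictly interior points = area - boundary/2 + 1 = 108; answer 108
Step 2: W1 = 108; m = 20848; 20848 = 2^4 * 1303; number of divisors = (4+1) * (1+1) = 10; answer 10
Step 3: W2 = 10; r = -18; 9*(-18)^3 - 4*(-18)^2 + 6*(-18)^1 + 8 = (-52488) + (-1296) + (-108) + (8) = -53884; answer -53884

-53884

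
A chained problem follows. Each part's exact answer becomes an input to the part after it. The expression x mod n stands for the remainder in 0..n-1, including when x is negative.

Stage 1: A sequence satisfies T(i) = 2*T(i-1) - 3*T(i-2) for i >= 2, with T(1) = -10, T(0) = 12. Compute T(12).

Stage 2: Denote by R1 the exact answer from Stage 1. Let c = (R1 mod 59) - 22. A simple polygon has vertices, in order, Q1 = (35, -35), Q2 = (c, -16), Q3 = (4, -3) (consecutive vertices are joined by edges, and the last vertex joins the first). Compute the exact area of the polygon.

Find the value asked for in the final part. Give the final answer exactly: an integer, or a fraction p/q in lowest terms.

Stage 1: T(2) = 2*(-10) - 3*(12) = -56; iterating: T(2)=-56, T(3)=-82, T(4)=4, T(5)=254, T(6)=496, T(7)=230, T(8)=-1028, T(9)=-2746, T(10)=-2408, T(11)=3422, T(12)=14068; answer 14068
Stage 2: R1 = 14068; c = 4; cross terms: (35*-16 - 4*-35)=-420, (4*-3 - 4*-16)=52, (4*-35 - 35*-3)=-35; twice the area = |-403| = 403; area = 403/2; answer 403/2

403/2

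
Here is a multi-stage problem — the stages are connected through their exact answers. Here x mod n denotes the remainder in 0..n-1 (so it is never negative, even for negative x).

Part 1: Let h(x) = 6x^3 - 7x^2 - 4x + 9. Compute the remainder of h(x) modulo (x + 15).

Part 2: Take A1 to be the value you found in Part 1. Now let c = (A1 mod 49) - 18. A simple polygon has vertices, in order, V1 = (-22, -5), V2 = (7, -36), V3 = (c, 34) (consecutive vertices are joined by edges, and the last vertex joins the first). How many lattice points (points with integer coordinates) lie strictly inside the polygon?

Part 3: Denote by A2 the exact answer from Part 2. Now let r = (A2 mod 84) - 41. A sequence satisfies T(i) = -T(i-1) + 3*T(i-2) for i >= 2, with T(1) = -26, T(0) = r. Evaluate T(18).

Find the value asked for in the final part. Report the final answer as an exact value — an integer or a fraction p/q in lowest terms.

Part 1: remainder = value at the root: 6*(-15)^3 - 7*(-15)^2 - 4*(-15)^1 + 9 = (-20250) + (-1575) + (60) + (9) = -21756; answer -21756
Part 2: A1 = -21756; c = -18; cross terms: (-22*-36 - 7*-5)=827, (7*34 - -18*-36)=-410, (-18*-5 - -22*34)=838; twice the area = |1255| = 1255; area = 1255/2; boundary points = 1 + 5 + 1 = 7; strictly interior points = area - boundary/2 + 1 = 625; answer 625
Part 3: A2 = 625; r = -4; T(2) = -1*(-26) + 3*(-4) = 14; iterating: T(2)=14, T(3)=-92, T(4)=134, T(5)=-410, T(6)=812, T(7)=-2042, T(8)=4478, T(9)=-10604, T(10)=24038, T(11)=-55850, T(12)=127964, T(13)=-295514, T(14)=679406, T(15)=-1565948, T(16)=3604166, T(17)=-8302010, T(18)=19114508; answer 19114508

19114508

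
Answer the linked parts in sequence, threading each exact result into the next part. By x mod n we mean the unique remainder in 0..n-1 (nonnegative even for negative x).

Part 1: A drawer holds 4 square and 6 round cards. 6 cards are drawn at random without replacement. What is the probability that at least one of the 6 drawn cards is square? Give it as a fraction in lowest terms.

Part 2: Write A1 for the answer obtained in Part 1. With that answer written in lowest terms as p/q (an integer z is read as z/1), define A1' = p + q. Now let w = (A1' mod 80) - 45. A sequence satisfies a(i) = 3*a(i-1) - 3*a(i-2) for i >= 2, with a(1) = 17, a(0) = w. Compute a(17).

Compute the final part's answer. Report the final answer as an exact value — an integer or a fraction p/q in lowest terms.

Part 1: total draws C(10,6) = 210; complement C(6,6) = 1; favorable 210 - 1 = 209; P = 209/210; answer 209/210
Part 2: A1 = 209/210; threaded value p + q = 419; w = -26; a(2) = 3*(17) - 3*(-26) = 129; iterating: a(2)=129, a(3)=336, a(4)=621, a(5)=855, a(6)=702, a(7)=-459, a(8)=-3483, a(9)=-9072, a(10)=-16767, a(11)=-23085, a(12)=-18954, a(13)=12393, a(14)=94041, a(15)=244944, a(16)=452709, a(17)=623295; answer 623295

623295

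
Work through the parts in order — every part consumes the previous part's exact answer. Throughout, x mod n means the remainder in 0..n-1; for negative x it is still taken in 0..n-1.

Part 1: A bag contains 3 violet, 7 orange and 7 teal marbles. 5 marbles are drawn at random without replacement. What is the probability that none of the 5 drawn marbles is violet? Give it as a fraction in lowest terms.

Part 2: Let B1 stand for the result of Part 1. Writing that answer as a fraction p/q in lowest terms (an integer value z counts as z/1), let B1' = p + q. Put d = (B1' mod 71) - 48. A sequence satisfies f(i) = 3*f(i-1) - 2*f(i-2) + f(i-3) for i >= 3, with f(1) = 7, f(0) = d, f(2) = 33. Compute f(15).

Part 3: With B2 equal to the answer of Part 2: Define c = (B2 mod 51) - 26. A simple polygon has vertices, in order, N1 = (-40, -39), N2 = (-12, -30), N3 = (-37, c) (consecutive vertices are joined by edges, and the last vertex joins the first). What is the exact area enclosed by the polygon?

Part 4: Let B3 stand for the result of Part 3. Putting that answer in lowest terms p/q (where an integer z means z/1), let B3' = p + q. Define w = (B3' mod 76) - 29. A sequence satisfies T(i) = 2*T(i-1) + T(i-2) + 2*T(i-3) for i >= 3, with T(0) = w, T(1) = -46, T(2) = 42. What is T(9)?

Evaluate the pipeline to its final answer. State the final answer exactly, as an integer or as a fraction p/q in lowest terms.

Part 1: total draws C(17,5) = 6188; favorable C(14,5) = 2002; P = 11/34; answer 11/34
Part 2: B1 = 11/34; threaded value p + q = 45; d = -3; f(3) = 3*(33) - 2*(7) + 1*(-3) = 82; iterating: f(3)=82, f(4)=187, f(5)=430, f(6)=998, f(7)=2321, f(8)=5397, f(9)=12547, f(10)=29168, f(11)=67807, f(12)=157632, f(13)=366450, f(14)=851893, f(15)=1980411; answer 1980411
Part 3: B2 = 1980411; c = 4; cross terms: (-40*-30 - -12*-39)=732, (-12*4 - -37*-30)=-1158, (-37*-39 - -40*4)=1603; twice the area = |1177| = 1177; area = 1177/2; answer 1177/2
Part 4: B3 = 1177/2; threaded value p + q = 1179; w = 10; T(3) = 2*(42) + 1*(-46) + 2*(10) = 58; iterating: T(3)=58, T(4)=66, T(5)=274, T(6)=730, T(7)=1866, T(8)=5010, T(9)=13346; answer 13346

13346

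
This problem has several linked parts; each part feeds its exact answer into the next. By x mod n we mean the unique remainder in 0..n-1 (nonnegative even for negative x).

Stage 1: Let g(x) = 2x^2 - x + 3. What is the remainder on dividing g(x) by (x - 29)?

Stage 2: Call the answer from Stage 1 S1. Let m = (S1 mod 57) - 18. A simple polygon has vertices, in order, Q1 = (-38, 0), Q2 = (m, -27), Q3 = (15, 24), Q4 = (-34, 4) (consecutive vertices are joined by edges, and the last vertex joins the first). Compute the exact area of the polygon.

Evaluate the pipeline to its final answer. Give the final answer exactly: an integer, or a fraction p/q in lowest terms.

Stage 1: remainder = value at the root: 2*(29)^2 - 1*(29)^1 + 3 = (1682) + (-29) + (3) = 1656; answer 1656
Stage 2: S1 = 1656; m = -15; cross terms: (-38*-27 - -15*0)=1026, (-15*24 - 15*-27)=45, (15*4 - -34*24)=876, (-34*0 - -38*4)=152; twice the area = |2099| = 2099; area = 2099/2; answer 2099/2

2099/2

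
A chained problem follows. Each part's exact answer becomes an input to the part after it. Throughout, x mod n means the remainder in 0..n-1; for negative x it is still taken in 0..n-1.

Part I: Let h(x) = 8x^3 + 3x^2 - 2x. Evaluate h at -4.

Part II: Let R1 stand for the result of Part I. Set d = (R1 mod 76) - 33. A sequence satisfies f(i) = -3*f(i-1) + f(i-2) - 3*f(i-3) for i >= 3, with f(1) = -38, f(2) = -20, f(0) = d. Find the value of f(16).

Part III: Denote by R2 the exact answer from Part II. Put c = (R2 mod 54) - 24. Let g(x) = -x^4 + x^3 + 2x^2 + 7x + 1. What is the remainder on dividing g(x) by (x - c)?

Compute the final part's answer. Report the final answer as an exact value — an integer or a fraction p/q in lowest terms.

Part I: 8*(-4)^3 + 3*(-4)^2 - 2*(-4)^1 = (-512) + (48) + (8) = -456; answer -456
Part II: R1 = -456; d = -33; f(3) = -3*(-20) + 1*(-38) - 3*(-33) = 121; iterating: f(3)=121, f(4)=-269, f(5)=988, f(6)=-3596, f(7)=12583, f(8)=-44309, f(9)=156298, f(10)=-550952, f(11)=1942081, f(12)=-6846089, f(13)=24133204, f(14)=-85071944, f(15)=299887303, f(16)=-1057133465; answer -1057133465
Part III: R2 = -1057133465; c = -5; remainder = value at the root: -1*(-5)^4 + 1*(-5)^3 + 2*(-5)^2 + 7*(-5)^1 + 1 = (-625) + (-125) + (50) + (-35) + (1) = -734; answer -734

-734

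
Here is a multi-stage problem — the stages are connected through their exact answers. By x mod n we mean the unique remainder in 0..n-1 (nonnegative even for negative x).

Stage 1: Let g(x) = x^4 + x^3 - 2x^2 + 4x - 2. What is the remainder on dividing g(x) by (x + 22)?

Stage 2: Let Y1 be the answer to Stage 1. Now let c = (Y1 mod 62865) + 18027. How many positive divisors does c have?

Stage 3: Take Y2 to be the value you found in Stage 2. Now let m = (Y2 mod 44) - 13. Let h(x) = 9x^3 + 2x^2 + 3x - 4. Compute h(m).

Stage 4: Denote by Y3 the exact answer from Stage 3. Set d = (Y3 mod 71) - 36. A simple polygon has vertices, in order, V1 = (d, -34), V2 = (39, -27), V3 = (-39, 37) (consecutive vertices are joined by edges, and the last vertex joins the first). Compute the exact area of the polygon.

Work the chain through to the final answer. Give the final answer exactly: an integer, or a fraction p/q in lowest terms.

Stage 1: remainder = value at the root: 1*(-22)^4 + 1*(-22)^3 - 2*(-22)^2 + 4*(-22)^1 - 2 = (234256) + (-10648) + (-968) + (-88) + (-2) = 222550; answer 222550
Stage 2: Y1 = 222550; c = 51982; 51982 = 2 * 7 * 47 * 79; number of divisors = (1+1) * (1+1) * (1+1) * (1+1) = 16; answer 16
Stage 3: Y2 = 16; m = 3; 9*(3)^3 + 2*(3)^2 + 3*(3)^1 - 4 = (243) + (18) + (9) + (-4) = 266; answer 266
Stage 4: Y3 = 266; d = 17; cross terms: (17*-27 - 39*-34)=867, (39*37 - -39*-27)=390, (-39*-34 - 17*37)=697; twice the area = |1954| = 1954; area = 977; answer 977

977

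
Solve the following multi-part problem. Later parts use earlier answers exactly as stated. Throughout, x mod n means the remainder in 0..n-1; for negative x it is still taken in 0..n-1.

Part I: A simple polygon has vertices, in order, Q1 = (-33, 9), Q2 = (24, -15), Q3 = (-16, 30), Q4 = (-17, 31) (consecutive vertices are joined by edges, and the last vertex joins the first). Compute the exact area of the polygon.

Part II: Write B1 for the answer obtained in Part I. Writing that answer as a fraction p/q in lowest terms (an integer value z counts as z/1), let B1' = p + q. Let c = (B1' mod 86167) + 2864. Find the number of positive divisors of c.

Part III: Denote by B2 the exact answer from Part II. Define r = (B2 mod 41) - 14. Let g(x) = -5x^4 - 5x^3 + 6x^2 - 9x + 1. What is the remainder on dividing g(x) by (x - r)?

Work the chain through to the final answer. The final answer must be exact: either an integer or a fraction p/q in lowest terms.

-5129

Part I: cross terms: (-33*-15 - 24*9)=279, (24*30 - -16*-15)=480, (-16*31 - -17*30)=14, (-17*9 - -33*31)=870; twice the area = |1643| = 1643; area = 1643/2; answer 1643/2
Part II: B1 = 1643/2; threaded value p + q = 1645; c = 4509; 4509 = 3^3 * 167; number of divisors = (3+1) * (1+1) = 8; answer 8
Part III: B2 = 8; r = -6; remainder = value at the root: -5*(-6)^4 - 5*(-6)^3 + 6*(-6)^2 - 9*(-6)^1 + 1 = (-6480) + (1080) + (216) + (54) + (1) = -5129; answer -5129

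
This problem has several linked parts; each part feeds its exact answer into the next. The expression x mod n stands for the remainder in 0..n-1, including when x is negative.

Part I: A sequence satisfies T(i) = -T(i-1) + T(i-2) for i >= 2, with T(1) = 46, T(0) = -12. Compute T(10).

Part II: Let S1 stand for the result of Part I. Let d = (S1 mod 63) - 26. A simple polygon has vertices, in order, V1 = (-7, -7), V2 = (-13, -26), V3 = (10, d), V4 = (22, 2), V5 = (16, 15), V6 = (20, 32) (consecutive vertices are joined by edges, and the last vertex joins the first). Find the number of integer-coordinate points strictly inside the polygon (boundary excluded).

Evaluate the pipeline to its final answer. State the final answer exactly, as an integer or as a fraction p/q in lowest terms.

521

Part I: T(2) = -1*(46) + 1*(-12) = -58; iterating: T(2)=-58, T(3)=104, T(4)=-162, T(5)=266, T(6)=-428, T(7)=694, T(8)=-1122, T(9)=1816, T(10)=-2938; answer -2938
Part II: S1 = -2938; d = -3; cross terms: (-7*-26 - -13*-7)=91, (-13*-3 - 10*-26)=299, (10*2 - 22*-3)=86, (22*15 - 16*2)=298, (16*32 - 20*15)=212, (20*-7 - -7*32)=84; twice the area = |1070| = 1070; area = 535; boundary points = 1 + 23 + 1 + 1 + 1 + 3 = 30; strictly interior points = area - boundary/2 + 1 = 521; answer 521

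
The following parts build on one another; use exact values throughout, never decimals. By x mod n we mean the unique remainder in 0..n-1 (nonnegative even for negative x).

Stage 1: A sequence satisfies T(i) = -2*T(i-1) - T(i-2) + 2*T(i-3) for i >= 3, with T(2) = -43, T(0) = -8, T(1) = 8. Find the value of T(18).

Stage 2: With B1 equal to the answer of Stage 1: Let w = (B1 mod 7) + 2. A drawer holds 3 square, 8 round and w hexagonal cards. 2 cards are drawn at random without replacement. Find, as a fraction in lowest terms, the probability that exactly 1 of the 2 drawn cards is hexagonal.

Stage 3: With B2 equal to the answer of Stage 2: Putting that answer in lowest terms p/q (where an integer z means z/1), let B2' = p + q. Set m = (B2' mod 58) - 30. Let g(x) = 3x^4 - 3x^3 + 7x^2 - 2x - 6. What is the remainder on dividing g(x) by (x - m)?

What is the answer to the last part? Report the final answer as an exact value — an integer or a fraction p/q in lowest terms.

Stage 1: T(3) = -2*(-43) - 1*(8) + 2*(-8) = 62; iterating: T(3)=62, T(4)=-65, T(5)=-18, T(6)=225, T(7)=-562, T(8)=863, T(9)=-714, T(10)=-559, T(11)=3558, T(12)=-7985, T(13)=11294, T(14)=-7487, T(15)=-12290, T(16)=54655, T(17)=-111994, T(18)=144753; answer 144753
Stage 2: B1 = 144753; w = 2; total draws C(13,2) = 78; favorable C(2,1)*C(11,1) = 22; P = 11/39; answer 11/39
Stage 3: B2 = 11/39; threaded value p + q = 50; m = 20; remainder = value at the root: 3*(20)^4 - 3*(20)^3 + 7*(20)^2 - 2*(20)^1 - 6 = (480000) + (-24000) + (2800) + (-40) + (-6) = 458754; answer 458754

458754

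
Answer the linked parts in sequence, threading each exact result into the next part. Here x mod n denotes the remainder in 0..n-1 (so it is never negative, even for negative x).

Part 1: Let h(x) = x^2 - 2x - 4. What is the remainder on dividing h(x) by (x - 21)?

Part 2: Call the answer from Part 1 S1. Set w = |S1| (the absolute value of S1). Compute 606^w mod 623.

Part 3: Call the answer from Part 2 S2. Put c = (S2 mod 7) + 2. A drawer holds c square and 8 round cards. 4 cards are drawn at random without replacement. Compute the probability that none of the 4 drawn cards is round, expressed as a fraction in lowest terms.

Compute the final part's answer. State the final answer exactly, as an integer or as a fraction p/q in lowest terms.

1/495

Part 1: remainder = value at the root: 1*(21)^2 - 2*(21)^1 - 4 = (441) + (-42) + (-4) = 395; answer 395
Part 2: S1 = 395; w = 395; squarings mod 623: 606^1=606, 606^2=289, 606^4=39, 606^8=275, 606^16=242, 606^32=2, 606^64=4, 606^128=16, 606^256=256; 606^395 = 606^1 * 606^2 * 606^8 * 606^128 * 606^256 = 513 (mod 623); answer 513
Part 3: S2 = 513; c = 4; total draws C(12,4) = 495; favorable C(4,4) = 1; P = 1/495; answer 1/495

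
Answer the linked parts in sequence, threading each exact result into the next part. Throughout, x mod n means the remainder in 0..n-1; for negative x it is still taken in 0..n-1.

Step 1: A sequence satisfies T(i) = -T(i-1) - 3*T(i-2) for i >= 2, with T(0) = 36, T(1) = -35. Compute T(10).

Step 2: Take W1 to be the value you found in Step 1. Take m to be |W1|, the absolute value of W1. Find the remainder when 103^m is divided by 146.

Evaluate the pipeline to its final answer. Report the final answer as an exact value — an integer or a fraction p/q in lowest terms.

125

Step 1: T(2) = -1*(-35) - 3*(36) = -73; iterating: T(2)=-73, T(3)=178, T(4)=41, T(5)=-575, T(6)=452, T(7)=1273, T(8)=-2629, T(9)=-1190, T(10)=9077; answer 9077
Step 2: W1 = 9077; m = 9077; squarings mod 146: 103^1=103, 103^2=97, 103^4=65, 103^8=137, 103^16=81, 103^32=137, 103^64=81, 103^128=137, 103^256=81, 103^512=137, 103^1024=81, 103^2048=137, 103^4096=81, 103^8192=137; 103^9077 = 103^1 * 103^4 * 103^16 * 103^32 * 103^64 * 103^256 * 103^512 * 103^8192 = 125 (mod 146); answer 125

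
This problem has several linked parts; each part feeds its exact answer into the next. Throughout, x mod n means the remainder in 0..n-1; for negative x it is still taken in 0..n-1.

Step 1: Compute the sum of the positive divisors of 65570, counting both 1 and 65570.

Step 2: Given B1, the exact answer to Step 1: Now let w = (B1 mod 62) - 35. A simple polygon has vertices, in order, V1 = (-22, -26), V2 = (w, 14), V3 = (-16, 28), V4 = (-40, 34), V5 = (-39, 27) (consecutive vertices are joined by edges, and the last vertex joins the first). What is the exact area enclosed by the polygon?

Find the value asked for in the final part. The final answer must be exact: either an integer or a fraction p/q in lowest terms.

Step 1: 65570 = 2 * 5 * 79 * 83; sigma = (1 + 2) * (1 + 5) * (1 + 79) * (1 + 83) = 3 * 6 * 80 * 84 = 120960; answer 120960
Step 2: B1 = 120960; w = 25; cross terms: (-22*14 - 25*-26)=342, (25*28 - -16*14)=924, (-16*34 - -40*28)=576, (-40*27 - -39*34)=246, (-39*-26 - -22*27)=1608; twice the area = |3696| = 3696; area = 1848; answer 1848

1848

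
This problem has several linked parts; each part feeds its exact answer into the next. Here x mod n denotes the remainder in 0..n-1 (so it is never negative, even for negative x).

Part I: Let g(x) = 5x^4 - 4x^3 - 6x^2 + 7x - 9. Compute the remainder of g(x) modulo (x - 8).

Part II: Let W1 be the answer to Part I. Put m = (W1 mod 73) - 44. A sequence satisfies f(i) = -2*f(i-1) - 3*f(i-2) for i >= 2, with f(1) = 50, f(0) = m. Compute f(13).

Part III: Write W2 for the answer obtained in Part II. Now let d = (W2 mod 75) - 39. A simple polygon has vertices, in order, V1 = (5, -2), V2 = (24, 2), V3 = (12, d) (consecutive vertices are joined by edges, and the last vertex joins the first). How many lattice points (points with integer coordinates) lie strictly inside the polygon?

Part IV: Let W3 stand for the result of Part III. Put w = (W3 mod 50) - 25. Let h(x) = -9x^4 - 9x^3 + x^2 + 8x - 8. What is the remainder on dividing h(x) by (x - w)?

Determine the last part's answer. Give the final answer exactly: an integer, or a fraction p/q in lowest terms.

-707327

Part I: remainder = value at the root: 5*(8)^4 - 4*(8)^3 - 6*(8)^2 + 7*(8)^1 - 9 = (20480) + (-2048) + (-384) + (56) + (-9) = 18095; answer 18095
Part II: W1 = 18095; m = 20; f(2) = -2*(50) - 3*(20) = -160; iterating: f(2)=-160, f(3)=170, f(4)=140, f(5)=-790, f(6)=1160, f(7)=50, f(8)=-3580, f(9)=7010, f(10)=-3280, f(11)=-14470, f(12)=38780, f(13)=-34150; answer -34150
Part III: W2 = -34150; d = 11; cross terms: (5*2 - 24*-2)=58, (24*11 - 12*2)=240, (12*-2 - 5*11)=-79; twice the area = |219| = 219; area = 219/2; boundary points = 1 + 3 + 1 = 5; strictly interior points = area - boundary/2 + 1 = 108; answer 108
Part IV: W3 = 108; w = -17; remainder = value at the root: -9*(-17)^4 - 9*(-17)^3 + 1*(-17)^2 + 8*(-17)^1 - 8 = (-751689) + (44217) + (289) + (-136) + (-8) = -707327; answer -707327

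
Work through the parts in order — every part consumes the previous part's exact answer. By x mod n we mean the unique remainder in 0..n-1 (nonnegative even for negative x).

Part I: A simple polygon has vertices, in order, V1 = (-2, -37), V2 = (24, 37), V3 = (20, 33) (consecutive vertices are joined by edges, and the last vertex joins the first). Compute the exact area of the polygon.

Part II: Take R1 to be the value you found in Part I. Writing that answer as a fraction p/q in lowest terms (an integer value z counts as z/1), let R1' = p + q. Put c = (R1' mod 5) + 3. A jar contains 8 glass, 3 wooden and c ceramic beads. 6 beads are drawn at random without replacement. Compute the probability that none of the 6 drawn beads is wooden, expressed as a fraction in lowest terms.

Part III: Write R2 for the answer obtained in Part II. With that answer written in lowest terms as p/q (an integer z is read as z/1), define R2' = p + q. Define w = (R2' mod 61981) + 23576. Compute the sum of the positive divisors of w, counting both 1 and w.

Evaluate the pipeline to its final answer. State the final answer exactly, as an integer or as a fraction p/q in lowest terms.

23594

Part I: cross terms: (-2*37 - 24*-37)=814, (24*33 - 20*37)=52, (20*-37 - -2*33)=-674; twice the area = |192| = 192; area = 96; answer 96
Part II: R1 = 96; threaded value p + q = 97; c = 5; total draws C(16,6) = 8008; favorable C(13,6) = 1716; P = 3/14; answer 3/14
Part III: R2 = 3/14; threaded value p + q = 17; w = 23593; 23593 is prime, so its only divisors are 1 and 23593; sigma = 1 + 23593 = 23594; answer 23594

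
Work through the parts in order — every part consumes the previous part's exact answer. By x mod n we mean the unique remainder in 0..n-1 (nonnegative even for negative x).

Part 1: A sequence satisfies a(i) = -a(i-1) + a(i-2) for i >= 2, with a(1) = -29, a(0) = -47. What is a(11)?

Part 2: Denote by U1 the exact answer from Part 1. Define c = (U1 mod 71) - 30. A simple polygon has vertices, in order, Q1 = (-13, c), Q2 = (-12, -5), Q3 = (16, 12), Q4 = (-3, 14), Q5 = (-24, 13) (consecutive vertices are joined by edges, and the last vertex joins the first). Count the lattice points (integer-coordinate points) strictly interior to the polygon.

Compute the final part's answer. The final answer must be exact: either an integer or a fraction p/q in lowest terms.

Part 1: a(2) = -1*(-29) + 1*(-47) = -18; iterating: a(2)=-18, a(3)=-11, a(4)=-7, a(5)=-4, a(6)=-3, a(7)=-1, a(8)=-2, a(9)=1, a(10)=-3, a(11)=4; answer 4
Part 2: U1 = 4; c = -26; cross terms: (-13*-5 - -12*-26)=-247, (-12*12 - 16*-5)=-64, (16*14 - -3*12)=260, (-3*13 - -24*14)=297, (-24*-26 - -13*13)=793; twice the area = |1039| = 1039; area = 1039/2; boundary points = 1 + 1 + 1 + 1 + 1 = 5; strictly interior points = area - boundary/2 + 1 = 518; answer 518

518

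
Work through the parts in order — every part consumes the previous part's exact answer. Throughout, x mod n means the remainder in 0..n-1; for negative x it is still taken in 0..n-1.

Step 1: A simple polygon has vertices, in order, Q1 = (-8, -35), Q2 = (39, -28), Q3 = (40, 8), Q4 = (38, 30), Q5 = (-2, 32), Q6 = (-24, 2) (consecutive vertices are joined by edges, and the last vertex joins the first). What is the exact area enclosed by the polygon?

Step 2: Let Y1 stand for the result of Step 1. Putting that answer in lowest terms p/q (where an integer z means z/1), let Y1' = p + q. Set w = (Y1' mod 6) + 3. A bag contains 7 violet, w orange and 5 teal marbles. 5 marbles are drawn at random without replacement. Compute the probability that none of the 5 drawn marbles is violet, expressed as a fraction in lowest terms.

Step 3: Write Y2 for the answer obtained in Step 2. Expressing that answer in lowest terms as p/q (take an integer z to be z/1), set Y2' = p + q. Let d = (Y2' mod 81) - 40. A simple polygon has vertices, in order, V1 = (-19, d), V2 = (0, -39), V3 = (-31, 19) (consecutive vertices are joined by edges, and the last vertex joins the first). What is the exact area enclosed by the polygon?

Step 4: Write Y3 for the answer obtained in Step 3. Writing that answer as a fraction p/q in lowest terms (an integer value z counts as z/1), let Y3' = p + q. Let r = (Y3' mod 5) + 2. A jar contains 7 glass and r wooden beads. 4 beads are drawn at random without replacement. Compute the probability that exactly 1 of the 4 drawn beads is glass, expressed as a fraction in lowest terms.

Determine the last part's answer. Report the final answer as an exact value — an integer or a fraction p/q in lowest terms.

14/165

Step 1: cross terms: (-8*-28 - 39*-35)=1589, (39*8 - 40*-28)=1432, (40*30 - 38*8)=896, (38*32 - -2*30)=1276, (-2*2 - -24*32)=764, (-24*-35 - -8*2)=856; twice the area = |6813| = 6813; area = 6813/2; answer 6813/2
Step 2: Y1 = 6813/2; threaded value p + q = 6815; w = 8; total draws C(20,5) = 15504; favorable C(13,5) = 1287; P = 429/5168; answer 429/5168
Step 3: Y2 = 429/5168; threaded value p + q = 5597; d = -32; cross terms: (-19*-39 - 0*-32)=741, (0*19 - -31*-39)=-1209, (-31*-32 - -19*19)=1353; twice the area = |885| = 885; area = 885/2; answer 885/2
Step 4: Y3 = 885/2; threaded value p + q = 887; r = 4; total draws C(11,4) = 330; favorable C(7,1)*C(4,3) = 28; P = 14/165; answer 14/165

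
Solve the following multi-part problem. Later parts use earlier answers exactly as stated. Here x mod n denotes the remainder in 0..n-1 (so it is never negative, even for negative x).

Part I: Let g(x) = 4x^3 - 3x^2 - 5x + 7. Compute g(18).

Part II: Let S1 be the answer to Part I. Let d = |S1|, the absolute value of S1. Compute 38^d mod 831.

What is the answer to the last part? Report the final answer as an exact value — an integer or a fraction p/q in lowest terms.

125

Part I: 4*(18)^3 - 3*(18)^2 - 5*(18)^1 + 7 = (23328) + (-972) + (-90) + (7) = 22273; answer 22273
Part II: S1 = 22273; d = 22273; squarings mod 831: 38^1=38, 38^2=613, 38^4=157, 38^8=550, 38^16=16, 38^32=256, 38^64=718, 38^128=304, 38^256=175, 38^512=709, 38^1024=757, 38^2048=490, 38^4096=772, 38^8192=157, 38^16384=550; 38^22273 = 38^1 * 38^256 * 38^512 * 38^1024 * 38^4096 * 38^16384 = 125 (mod 831); answer 125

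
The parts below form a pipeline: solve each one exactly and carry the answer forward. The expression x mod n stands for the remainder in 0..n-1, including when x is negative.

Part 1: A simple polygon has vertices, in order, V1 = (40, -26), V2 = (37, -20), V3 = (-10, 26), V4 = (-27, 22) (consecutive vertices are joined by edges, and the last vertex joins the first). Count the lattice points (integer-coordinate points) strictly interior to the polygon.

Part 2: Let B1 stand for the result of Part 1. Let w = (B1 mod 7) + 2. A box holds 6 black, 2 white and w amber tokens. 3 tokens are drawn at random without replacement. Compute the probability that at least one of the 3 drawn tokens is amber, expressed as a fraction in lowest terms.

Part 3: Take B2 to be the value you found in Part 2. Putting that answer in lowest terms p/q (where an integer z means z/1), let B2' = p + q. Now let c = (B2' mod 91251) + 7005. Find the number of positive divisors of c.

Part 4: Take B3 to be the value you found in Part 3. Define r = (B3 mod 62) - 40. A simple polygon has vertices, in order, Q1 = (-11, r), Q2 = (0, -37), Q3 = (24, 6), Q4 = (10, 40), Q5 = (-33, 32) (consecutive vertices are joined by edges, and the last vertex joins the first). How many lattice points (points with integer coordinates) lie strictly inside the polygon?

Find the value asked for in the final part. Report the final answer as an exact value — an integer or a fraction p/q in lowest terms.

2619

Part 1: cross terms: (40*-20 - 37*-26)=162, (37*26 - -10*-20)=762, (-10*22 - -27*26)=482, (-27*-26 - 40*22)=-178; twice the area = |1228| = 1228; area = 614; boundary points = 3 + 1 + 1 + 1 = 6; strictly interior points = area - boundary/2 + 1 = 612; answer 612
Part 2: B1 = 612; w = 5; total draws C(13,3) = 286; complement C(8,3) = 56; favorable 286 - 56 = 230; P = 115/143; answer 115/143
Part 3: B2 = 115/143; threaded value p + q = 258; c = 7263; 7263 = 3^3 * 269; number of divisors = (3+1) * (1+1) = 8; answer 8
Part 4: B3 = 8; r = -32; cross terms: (-11*-37 - 0*-32)=407, (0*6 - 24*-37)=888, (24*40 - 10*6)=900, (10*32 - -33*40)=1640, (-33*-32 - -11*32)=1408; twice the area = |5243| = 5243; area = 5243/2; boundary points = 1 + 1 + 2 + 1 + 2 = 7; strictly interior points = area - boundary/2 + 1 = 2619; answer 2619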